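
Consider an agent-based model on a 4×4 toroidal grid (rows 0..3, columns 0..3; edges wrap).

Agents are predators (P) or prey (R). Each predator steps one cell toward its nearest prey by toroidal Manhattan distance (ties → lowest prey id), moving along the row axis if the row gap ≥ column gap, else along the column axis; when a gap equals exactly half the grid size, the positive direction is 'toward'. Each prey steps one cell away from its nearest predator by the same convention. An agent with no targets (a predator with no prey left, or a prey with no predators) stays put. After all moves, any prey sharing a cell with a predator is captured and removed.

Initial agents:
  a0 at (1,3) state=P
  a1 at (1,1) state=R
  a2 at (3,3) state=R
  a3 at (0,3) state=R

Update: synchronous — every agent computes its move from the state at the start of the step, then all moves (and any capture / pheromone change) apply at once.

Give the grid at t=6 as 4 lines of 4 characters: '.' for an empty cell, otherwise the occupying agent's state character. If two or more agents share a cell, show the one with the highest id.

....
...R
R..R
...P

t=1: a0@(0,3):P a1@(1,0):R a2@(2,3):R a3@(3,3):R
t=2: a0@(3,3):P a1@(2,0):R a2@(1,3):R a3@(2,3):R
t=3: a0@(2,3):P a1@(1,0):R a2@(0,3):R a3@(1,3):R
t=4: a0@(1,3):P a1@(0,0):R a2@(3,3):R a3@(0,3):R
t=5: a0@(0,3):P a1@(3,0):R a2@(2,3):R a3@(3,3):R
t=6: a0@(3,3):P a1@(2,0):R a2@(1,3):R a3@(2,3):R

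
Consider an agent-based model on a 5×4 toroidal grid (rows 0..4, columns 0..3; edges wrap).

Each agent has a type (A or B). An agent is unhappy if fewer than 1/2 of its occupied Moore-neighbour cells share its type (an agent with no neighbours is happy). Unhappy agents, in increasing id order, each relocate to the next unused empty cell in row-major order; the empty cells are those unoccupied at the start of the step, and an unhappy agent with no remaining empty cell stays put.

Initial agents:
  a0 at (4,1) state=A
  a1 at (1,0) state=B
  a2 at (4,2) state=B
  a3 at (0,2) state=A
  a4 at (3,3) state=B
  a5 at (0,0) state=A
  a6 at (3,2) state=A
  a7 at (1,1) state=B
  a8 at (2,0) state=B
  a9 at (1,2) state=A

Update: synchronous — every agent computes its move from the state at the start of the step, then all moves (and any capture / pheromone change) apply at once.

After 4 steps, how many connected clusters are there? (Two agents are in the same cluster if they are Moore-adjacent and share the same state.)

t=1: a0@(4,1):A a1@(1,0):B a2@(0,1):B a3@(0,2):A a4@(3,3):B a5@(0,3):A a6@(1,3):A a7@(2,1):B a8@(2,0):B a9@(1,2):A
t=2: a0@(4,1):A a1@(1,0):B a2@(0,0):B a3@(0,2):A a4@(3,3):B a5@(0,3):A a6@(1,3):A a7@(2,1):B a8@(2,0):B a9@(1,2):A
t=3: a0@(4,1):A a1@(1,0):B a2@(0,1):B a3@(0,2):A a4@(3,3):B a5@(0,3):A a6@(1,3):A a7@(2,1):B a8@(2,0):B a9@(1,2):A
t=4: a0@(4,1):A a1@(1,0):B a2@(0,0):B a3@(0,2):A a4@(3,3):B a5@(0,3):A a6@(1,3):A a7@(2,1):B a8@(2,0):B a9@(1,2):A

2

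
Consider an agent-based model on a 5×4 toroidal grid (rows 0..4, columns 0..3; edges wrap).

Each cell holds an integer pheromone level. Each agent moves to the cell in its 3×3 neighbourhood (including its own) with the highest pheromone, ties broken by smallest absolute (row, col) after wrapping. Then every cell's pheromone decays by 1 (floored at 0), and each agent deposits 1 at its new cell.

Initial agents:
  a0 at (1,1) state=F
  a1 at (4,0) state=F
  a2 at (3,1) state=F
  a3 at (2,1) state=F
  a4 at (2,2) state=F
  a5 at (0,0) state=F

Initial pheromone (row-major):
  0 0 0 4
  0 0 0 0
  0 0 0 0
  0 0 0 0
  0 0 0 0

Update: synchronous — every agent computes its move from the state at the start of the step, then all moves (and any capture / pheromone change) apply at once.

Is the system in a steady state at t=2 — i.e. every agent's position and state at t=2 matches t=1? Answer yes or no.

no

t=1: a0@(0,0) a1@(0,3) a2@(2,0) a3@(1,0) a4@(1,1) a5@(0,3) | pheromone: 1 0 0 5 / 1 1 0 0 / 1 0 0 0 / 0 0 0 0 / 0 0 0 0
t=2: a0@(0,3) a1@(0,3) a2@(1,0) a3@(0,3) a4@(0,0) a5@(0,3) | pheromone: 1 0 0 8 / 1 0 0 0 / 0 0 0 0 / 0 0 0 0 / 0 0 0 0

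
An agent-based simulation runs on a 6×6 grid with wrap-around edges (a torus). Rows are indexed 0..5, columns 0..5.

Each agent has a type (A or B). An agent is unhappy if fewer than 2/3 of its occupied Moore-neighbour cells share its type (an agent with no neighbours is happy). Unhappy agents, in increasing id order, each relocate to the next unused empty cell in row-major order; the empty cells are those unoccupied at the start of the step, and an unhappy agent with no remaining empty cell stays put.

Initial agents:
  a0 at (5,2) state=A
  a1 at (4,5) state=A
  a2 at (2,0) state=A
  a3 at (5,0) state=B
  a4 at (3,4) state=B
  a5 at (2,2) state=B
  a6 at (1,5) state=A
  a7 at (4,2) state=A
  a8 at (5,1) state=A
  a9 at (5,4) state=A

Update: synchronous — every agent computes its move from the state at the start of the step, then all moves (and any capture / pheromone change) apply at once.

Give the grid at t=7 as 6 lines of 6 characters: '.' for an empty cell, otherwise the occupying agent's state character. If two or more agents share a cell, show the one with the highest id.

AAB...
AABB..
AA....
......
..A...
......

t=1: a0@(5,2):A a1@(0,0):A a2@(2,0):A a3@(0,1):B a4@(0,2):B a5@(2,2):B a6@(1,5):A a7@(4,2):A a8@(5,1):A a9@(5,4):A
t=2: a0@(0,3):A a1@(0,0):A a2@(2,0):A a3@(0,4):B a4@(0,5):B a5@(2,2):B a6@(1,5):A a7@(4,2):A a8@(1,0):A a9@(5,4):A
t=3: a0@(0,1):A a1@(0,0):A a2@(2,0):A a3@(0,2):B a4@(1,1):B a5@(2,2):B a6@(1,2):A a7@(4,2):A a8@(1,0):A a9@(1,3):A
t=4: a0@(0,3):A a1@(0,0):A a2@(0,4):A a3@(0,5):B a4@(1,4):B a5@(1,5):B a6@(2,1):A a7@(4,2):A a8@(1,0):A a9@(2,3):A
t=5: a0@(0,1):A a1@(0,2):A a2@(1,1):A a3@(1,2):B a4@(1,3):B a5@(2,0):B a6@(2,1):A a7@(4,2):A a8@(2,2):A a9@(2,4):A
t=6: a0@(0,1):A a1@(0,0):A a2@(1,1):A a3@(0,3):B a4@(0,4):B a5@(0,5):B a6@(1,0):A a7@(4,2):A a8@(1,4):A a9@(1,5):A
t=7: a0@(0,1):A a1@(0,0):A a2@(1,1):A a3@(0,2):B a4@(1,2):B a5@(1,3):B a6@(1,0):A a7@(4,2):A a8@(2,0):A a9@(2,1):A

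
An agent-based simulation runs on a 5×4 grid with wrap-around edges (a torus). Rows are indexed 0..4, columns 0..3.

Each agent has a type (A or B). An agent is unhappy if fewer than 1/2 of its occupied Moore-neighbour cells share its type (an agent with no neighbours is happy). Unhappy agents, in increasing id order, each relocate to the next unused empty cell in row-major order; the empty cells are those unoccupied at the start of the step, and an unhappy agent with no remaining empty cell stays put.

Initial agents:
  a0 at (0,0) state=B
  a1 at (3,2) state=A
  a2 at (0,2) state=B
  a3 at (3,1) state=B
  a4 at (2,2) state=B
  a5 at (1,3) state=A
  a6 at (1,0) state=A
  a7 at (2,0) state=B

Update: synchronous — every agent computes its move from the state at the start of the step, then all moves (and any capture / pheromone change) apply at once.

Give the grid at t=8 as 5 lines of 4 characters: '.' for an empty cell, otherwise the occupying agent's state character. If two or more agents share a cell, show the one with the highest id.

ABBA
.B.A
B...
.B..
....

t=1: a0@(0,1):B a1@(0,3):A a2@(1,1):B a3@(3,1):B a4@(1,2):B a5@(2,1):A a6@(2,3):A a7@(3,0):B
t=2: a0@(0,1):B a1@(0,0):A a2@(1,1):B a3@(3,1):B a4@(0,2):B a5@(1,0):A a6@(1,3):A a7@(2,0):B
t=3: a0@(0,1):B a1@(0,0):A a2@(1,1):B a3@(3,1):B a4@(0,2):B a5@(0,3):A a6@(1,3):A a7@(2,0):B
t=4: (unchanged — steady state)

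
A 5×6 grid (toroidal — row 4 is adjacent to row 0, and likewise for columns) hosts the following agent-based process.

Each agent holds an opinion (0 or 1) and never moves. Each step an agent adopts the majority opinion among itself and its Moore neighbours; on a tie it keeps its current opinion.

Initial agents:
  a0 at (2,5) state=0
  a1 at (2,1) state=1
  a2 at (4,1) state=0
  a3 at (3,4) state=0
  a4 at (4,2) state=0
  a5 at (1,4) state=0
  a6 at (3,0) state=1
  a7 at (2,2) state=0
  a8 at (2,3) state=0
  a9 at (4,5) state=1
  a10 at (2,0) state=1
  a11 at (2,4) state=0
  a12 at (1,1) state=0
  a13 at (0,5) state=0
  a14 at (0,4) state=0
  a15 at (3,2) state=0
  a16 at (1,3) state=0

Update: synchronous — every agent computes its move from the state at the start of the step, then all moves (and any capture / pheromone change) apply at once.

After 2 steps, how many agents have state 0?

t=1: a0@(2,5):0 a1@(2,1):1 a2@(4,1):0 a3@(3,4):0 a4@(4,2):0 a5@(1,4):0 a6@(3,0):1 a7@(2,2):0 a8@(2,3):0 a9@(4,5):0 a10@(2,0):1 a11@(2,4):0 a12@(1,1):0 a13@(0,5):0 a14@(0,4):0 a15@(3,2):0 a16@(1,3):0
t=2: (unchanged — steady state)

14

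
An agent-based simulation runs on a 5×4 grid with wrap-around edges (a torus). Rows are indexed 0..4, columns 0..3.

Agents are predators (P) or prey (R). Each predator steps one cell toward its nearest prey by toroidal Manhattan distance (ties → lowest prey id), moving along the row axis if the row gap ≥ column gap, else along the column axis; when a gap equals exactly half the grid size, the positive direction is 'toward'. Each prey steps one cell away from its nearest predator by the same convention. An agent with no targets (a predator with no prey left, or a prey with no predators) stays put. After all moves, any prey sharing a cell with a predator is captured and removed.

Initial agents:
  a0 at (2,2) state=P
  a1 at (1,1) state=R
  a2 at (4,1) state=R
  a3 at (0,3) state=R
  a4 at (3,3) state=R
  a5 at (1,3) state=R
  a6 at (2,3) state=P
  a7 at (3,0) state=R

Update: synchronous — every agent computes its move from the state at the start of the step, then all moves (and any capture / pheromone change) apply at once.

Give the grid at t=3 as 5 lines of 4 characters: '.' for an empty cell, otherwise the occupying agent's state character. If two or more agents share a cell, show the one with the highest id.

R..P
....
....
.R..
....

t=1: a0@(1,2):P a1@(0,1):R a2@(0,1):R a3@(4,3):R a4@(4,3):R a5@(0,3):R a6@(3,3):P a7@(4,0):R
t=2: a0@(0,2):P a1@(4,1):R a2@(4,1):R a3@(0,3):R a4@(0,3):R a6@(4,3):P a7@(0,0):R
t=3: a0@(0,3):P a1@(3,1):R a2@(3,1):R a3@(0,0):R a4@(0,0):R a6@(0,3):P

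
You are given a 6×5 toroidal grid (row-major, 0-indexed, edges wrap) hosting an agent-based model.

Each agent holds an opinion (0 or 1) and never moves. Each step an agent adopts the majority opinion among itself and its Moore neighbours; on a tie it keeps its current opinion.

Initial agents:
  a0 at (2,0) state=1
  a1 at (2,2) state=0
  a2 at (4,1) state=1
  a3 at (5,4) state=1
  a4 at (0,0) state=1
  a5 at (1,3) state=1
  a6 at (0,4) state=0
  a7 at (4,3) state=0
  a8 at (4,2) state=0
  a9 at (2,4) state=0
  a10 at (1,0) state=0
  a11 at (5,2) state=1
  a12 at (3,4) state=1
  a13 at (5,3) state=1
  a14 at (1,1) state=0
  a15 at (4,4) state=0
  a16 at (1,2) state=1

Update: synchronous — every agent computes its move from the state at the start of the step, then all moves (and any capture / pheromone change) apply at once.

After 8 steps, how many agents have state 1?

8

t=1: a0@(2,0):0 a1@(2,2):0 a2@(4,1):1 a3@(5,4):1 a4@(0,0):0 a5@(1,3):0 a6@(0,4):1 a7@(4,3):1 a8@(4,2):1 a9@(2,4):1 a10@(1,0):0 a11@(5,2):1 a12@(3,4):0 a13@(5,3):0 a14@(1,1):0 a15@(4,4):1 a16@(1,2):1
t=2: a0@(2,0):0 a1@(2,2):0 a2@(4,1):1 a3@(5,4):1 a4@(0,0):0 a5@(1,3):1 a6@(0,4):0 a7@(4,3):1 a8@(4,2):1 a9@(2,4):0 a10@(1,0):0 a11@(5,2):1 a12@(3,4):1 a13@(5,3):1 a14@(1,1):0 a15@(4,4):1 a16@(1,2):0
t=3: a0@(2,0):0 a1@(2,2):0 a2@(4,1):1 a3@(5,4):1 a4@(0,0):0 a5@(1,3):0 a6@(0,4):0 a7@(4,3):1 a8@(4,2):1 a9@(2,4):0 a10@(1,0):0 a11@(5,2):1 a12@(3,4):1 a13@(5,3):1 a14@(1,1):0 a15@(4,4):1 a16@(1,2):0
t=4: (unchanged — steady state)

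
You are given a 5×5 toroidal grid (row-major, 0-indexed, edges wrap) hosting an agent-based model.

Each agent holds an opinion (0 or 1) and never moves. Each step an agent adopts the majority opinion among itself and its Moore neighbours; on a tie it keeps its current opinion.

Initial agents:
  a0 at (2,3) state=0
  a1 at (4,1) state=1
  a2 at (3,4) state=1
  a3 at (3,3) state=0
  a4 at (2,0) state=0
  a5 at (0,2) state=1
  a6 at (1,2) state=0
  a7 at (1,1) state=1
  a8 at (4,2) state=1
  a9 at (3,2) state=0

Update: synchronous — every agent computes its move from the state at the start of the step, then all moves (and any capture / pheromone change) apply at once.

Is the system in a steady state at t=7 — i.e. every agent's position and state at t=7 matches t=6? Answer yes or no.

t=1: a0@(2,3):0 a1@(4,1):1 a2@(3,4):0 a3@(3,3):0 a4@(2,0):1 a5@(0,2):1 a6@(1,2):0 a7@(1,1):1 a8@(4,2):1 a9@(3,2):0
t=2: (unchanged — steady state)

yes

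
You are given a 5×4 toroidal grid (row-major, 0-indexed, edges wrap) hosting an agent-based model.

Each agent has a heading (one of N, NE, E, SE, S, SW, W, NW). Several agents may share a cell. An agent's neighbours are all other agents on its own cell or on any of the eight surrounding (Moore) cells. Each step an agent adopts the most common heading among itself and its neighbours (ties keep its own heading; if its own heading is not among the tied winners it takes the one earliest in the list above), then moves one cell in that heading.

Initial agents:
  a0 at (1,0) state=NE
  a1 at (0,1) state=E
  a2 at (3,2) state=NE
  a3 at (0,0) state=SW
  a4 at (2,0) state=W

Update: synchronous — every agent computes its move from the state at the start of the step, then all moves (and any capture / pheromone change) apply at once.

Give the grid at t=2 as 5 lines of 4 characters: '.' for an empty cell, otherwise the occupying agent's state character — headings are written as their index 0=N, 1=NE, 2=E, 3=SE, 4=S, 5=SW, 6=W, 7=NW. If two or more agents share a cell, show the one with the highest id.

t=1: a0@(0,1):NE a1@(0,2):E a2@(2,3):NE a3@(1,3):SW a4@(2,3):W
t=2: a0@(4,2):NE a1@(0,3):E a2@(1,0):NE a3@(2,2):SW a4@(2,2):W

...2
1...
..6.
....
..1.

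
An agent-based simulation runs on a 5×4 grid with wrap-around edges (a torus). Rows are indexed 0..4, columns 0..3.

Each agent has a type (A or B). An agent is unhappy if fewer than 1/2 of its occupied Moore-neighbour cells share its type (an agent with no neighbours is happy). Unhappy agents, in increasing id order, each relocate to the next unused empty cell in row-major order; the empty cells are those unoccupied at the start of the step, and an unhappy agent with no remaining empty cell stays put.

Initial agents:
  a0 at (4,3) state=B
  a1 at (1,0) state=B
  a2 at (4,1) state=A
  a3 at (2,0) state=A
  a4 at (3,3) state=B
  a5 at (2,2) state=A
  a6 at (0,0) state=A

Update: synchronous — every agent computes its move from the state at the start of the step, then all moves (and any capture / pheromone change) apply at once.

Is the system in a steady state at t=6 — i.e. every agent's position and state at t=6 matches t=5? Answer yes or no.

yes

t=1: a0@(4,3):B a1@(0,1):B a2@(4,1):A a3@(0,2):A a4@(0,3):B a5@(1,1):A a6@(1,2):A
t=2: a0@(4,3):B a1@(0,0):B a2@(4,1):A a3@(0,2):A a4@(1,0):B a5@(1,1):A a6@(1,2):A
t=3: (unchanged — steady state)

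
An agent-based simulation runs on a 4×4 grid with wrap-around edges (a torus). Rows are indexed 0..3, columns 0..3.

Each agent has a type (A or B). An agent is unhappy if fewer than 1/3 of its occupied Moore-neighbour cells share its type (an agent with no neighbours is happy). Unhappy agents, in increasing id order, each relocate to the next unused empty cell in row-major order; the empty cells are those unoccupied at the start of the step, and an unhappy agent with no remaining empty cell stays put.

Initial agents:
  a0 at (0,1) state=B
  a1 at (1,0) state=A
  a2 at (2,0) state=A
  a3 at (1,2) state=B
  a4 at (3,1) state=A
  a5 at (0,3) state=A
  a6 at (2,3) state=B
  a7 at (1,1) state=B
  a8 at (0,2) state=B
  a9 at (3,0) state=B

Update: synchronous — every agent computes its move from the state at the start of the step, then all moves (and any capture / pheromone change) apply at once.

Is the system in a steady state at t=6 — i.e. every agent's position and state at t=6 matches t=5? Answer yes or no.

t=1: a0@(0,1):B a1@(1,0):A a2@(2,0):A a3@(1,2):B a4@(0,0):A a5@(1,3):A a6@(2,3):B a7@(1,1):B a8@(0,2):B a9@(3,0):B
t=2: (unchanged — steady state)

yes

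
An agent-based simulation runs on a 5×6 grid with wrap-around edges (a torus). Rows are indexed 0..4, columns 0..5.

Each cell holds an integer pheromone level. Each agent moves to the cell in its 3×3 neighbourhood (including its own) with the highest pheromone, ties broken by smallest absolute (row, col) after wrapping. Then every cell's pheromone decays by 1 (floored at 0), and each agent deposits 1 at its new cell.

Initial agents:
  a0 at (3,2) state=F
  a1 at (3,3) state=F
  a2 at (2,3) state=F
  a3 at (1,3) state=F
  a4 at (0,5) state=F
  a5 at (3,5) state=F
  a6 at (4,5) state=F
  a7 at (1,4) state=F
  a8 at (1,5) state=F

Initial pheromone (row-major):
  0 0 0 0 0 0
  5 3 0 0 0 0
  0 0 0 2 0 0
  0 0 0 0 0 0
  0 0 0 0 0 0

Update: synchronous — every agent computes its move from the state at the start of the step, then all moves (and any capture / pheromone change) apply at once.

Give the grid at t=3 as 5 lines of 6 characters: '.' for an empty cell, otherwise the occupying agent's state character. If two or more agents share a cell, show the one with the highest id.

......
F.....
...F..
......
......

t=1: a0@(2,3) a1@(2,3) a2@(2,3) a3@(2,3) a4@(1,0) a5@(2,0) a6@(0,0) a7@(2,3) a8@(1,0) | pheromone: 1 0 0 0 0 0 / 6 2 0 0 0 0 / 1 0 0 6 0 0 / 0 0 0 0 0 0 / 0 0 0 0 0 0
t=2: a0@(2,3) a1@(2,3) a2@(2,3) a3@(2,3) a4@(1,0) a5@(1,0) a6@(1,0) a7@(2,3) a8@(1,0) | pheromone: 0 0 0 0 0 0 / 9 1 0 0 0 0 / 0 0 0 10 0 0 / 0 0 0 0 0 0 / 0 0 0 0 0 0
t=3: a0@(2,3) a1@(2,3) a2@(2,3) a3@(2,3) a4@(1,0) a5@(1,0) a6@(1,0) a7@(2,3) a8@(1,0) | pheromone: 0 0 0 0 0 0 / 12 0 0 0 0 0 / 0 0 0 14 0 0 / 0 0 0 0 0 0 / 0 0 0 0 0 0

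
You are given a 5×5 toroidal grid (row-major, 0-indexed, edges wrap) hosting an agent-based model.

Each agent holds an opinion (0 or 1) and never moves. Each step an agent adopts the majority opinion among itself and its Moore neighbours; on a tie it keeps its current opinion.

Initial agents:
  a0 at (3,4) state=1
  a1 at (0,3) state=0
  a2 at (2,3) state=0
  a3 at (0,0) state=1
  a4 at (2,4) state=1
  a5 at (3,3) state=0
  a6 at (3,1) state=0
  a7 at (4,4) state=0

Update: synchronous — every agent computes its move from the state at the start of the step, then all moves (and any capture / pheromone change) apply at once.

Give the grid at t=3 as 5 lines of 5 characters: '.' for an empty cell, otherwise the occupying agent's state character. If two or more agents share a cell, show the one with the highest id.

1..0.
.....
...00
.0.00
....0

t=1: a0@(3,4):0 a1@(0,3):0 a2@(2,3):0 a3@(0,0):1 a4@(2,4):1 a5@(3,3):0 a6@(3,1):0 a7@(4,4):0
t=2: a0@(3,4):0 a1@(0,3):0 a2@(2,3):0 a3@(0,0):1 a4@(2,4):0 a5@(3,3):0 a6@(3,1):0 a7@(4,4):0
t=3: (unchanged — steady state)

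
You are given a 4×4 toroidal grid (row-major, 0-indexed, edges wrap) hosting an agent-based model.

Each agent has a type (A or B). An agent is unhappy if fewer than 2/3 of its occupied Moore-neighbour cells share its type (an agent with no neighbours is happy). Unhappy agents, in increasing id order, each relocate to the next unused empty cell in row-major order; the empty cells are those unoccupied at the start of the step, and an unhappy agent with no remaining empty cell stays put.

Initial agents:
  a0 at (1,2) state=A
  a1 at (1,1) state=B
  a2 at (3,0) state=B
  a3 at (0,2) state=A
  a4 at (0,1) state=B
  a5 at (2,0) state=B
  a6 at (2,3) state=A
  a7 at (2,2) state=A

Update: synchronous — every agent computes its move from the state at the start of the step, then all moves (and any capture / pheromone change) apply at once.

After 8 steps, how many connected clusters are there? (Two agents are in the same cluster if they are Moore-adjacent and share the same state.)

3

t=1: a0@(0,0):A a1@(0,3):B a2@(3,0):B a3@(1,0):A a4@(1,3):B a5@(2,0):B a6@(2,1):A a7@(2,2):A
t=2: a0@(0,1):A a1@(0,2):B a2@(1,1):B a3@(1,2):A a4@(2,3):B a5@(3,1):B a6@(3,2):A a7@(3,3):A
t=3: a0@(0,0):A a1@(0,3):B a2@(1,0):B a3@(1,3):A a4@(2,0):B a5@(2,1):B a6@(2,2):A a7@(3,0):A
t=4: a0@(0,1):A a1@(0,2):B a2@(1,1):B a3@(1,2):A a4@(2,3):B a5@(3,1):B a6@(3,2):A a7@(3,3):A
t=5: a0@(0,0):A a1@(0,3):B a2@(1,0):B a3@(1,3):A a4@(2,0):B a5@(2,1):B a6@(2,2):A a7@(3,0):A
t=6: a0@(0,1):A a1@(0,2):B a2@(1,1):B a3@(1,2):A a4@(2,3):B a5@(3,1):B a6@(3,2):A a7@(3,3):A
t=7: a0@(0,0):A a1@(0,3):B a2@(1,0):B a3@(1,3):A a4@(2,0):B a5@(2,1):B a6@(2,2):A a7@(3,0):A
t=8: a0@(0,1):A a1@(0,2):B a2@(1,1):B a3@(1,2):A a4@(2,3):B a5@(3,1):B a6@(3,2):A a7@(3,3):A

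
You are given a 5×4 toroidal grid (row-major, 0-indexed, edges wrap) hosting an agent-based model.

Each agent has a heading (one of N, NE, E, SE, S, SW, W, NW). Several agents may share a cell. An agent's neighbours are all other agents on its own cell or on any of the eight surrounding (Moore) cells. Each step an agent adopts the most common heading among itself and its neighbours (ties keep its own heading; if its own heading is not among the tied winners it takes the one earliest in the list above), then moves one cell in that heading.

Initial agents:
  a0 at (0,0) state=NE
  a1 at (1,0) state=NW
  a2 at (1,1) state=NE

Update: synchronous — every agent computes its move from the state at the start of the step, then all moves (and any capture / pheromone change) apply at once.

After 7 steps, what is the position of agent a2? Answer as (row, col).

t=1: a0@(4,1):NE a1@(0,1):NE a2@(0,2):NE
t=2: a0@(3,2):NE a1@(4,2):NE a2@(4,3):NE
t=3: a0@(2,3):NE a1@(3,3):NE a2@(3,0):NE
t=4: a0@(1,0):NE a1@(2,0):NE a2@(2,1):NE
t=5: a0@(0,1):NE a1@(1,1):NE a2@(1,2):NE
t=6: a0@(4,2):NE a1@(0,2):NE a2@(0,3):NE
t=7: a0@(3,3):NE a1@(4,3):NE a2@(4,0):NE

(4, 0)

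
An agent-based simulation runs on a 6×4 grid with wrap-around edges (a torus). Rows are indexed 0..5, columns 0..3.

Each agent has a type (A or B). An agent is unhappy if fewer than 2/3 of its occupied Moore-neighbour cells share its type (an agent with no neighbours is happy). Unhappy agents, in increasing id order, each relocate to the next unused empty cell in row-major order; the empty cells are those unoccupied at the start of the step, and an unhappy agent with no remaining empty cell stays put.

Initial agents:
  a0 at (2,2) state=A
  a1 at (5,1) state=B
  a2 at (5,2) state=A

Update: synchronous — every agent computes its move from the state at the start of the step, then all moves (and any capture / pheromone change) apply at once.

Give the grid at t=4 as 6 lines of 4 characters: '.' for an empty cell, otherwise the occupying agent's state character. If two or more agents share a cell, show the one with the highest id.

t=1: a0@(2,2):A a1@(0,0):B a2@(0,1):A
t=2: a0@(2,2):A a1@(0,2):B a2@(0,3):A
t=3: a0@(2,2):A a1@(0,0):B a2@(0,1):A
t=4: a0@(2,2):A a1@(0,2):B a2@(0,3):A

..BA
....
..A.
....
....
....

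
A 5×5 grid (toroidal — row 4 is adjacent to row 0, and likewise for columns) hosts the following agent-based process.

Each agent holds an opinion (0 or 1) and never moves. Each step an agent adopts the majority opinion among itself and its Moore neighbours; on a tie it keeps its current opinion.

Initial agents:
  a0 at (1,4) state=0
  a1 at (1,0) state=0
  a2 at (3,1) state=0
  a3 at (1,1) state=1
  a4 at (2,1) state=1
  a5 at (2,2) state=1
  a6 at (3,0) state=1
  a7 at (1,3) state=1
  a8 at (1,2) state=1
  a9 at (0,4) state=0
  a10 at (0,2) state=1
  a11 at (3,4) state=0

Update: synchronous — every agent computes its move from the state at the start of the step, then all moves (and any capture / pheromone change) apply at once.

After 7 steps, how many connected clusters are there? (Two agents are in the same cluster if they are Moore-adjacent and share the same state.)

t=1: a0@(1,4):0 a1@(1,0):0 a2@(3,1):1 a3@(1,1):1 a4@(2,1):1 a5@(2,2):1 a6@(3,0):1 a7@(1,3):1 a8@(1,2):1 a9@(0,4):0 a10@(0,2):1 a11@(3,4):0
t=2: (unchanged — steady state)

3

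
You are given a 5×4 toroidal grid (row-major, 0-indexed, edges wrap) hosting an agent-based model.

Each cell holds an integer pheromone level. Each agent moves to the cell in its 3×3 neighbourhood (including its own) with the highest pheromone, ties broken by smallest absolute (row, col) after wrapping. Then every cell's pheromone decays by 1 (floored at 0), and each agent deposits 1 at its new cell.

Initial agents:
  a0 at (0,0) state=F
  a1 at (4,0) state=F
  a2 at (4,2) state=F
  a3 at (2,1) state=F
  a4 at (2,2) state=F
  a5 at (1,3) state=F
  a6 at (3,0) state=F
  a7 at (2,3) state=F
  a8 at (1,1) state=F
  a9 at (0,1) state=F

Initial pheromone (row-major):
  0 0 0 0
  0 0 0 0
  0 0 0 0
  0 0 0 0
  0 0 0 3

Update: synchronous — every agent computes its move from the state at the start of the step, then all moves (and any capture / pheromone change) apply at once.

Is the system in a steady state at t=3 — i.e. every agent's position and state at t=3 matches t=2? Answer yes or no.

t=1: a0@(4,3) a1@(4,3) a2@(4,3) a3@(1,0) a4@(1,1) a5@(0,0) a6@(4,3) a7@(1,0) a8@(0,0) a9@(0,0) | pheromone: 3 0 0 0 / 2 1 0 0 / 0 0 0 0 / 0 0 0 0 / 0 0 0 6
t=2: a0@(4,3) a1@(4,3) a2@(4,3) a3@(0,0) a4@(0,0) a5@(4,3) a6@(4,3) a7@(0,0) a8@(4,3) a9@(4,3) | pheromone: 5 0 0 0 / 1 0 0 0 / 0 0 0 0 / 0 0 0 0 / 0 0 0 12
t=3: a0@(4,3) a1@(4,3) a2@(4,3) a3@(4,3) a4@(4,3) a5@(4,3) a6@(4,3) a7@(4,3) a8@(4,3) a9@(4,3) | pheromone: 4 0 0 0 / 0 0 0 0 / 0 0 0 0 / 0 0 0 0 / 0 0 0 21

no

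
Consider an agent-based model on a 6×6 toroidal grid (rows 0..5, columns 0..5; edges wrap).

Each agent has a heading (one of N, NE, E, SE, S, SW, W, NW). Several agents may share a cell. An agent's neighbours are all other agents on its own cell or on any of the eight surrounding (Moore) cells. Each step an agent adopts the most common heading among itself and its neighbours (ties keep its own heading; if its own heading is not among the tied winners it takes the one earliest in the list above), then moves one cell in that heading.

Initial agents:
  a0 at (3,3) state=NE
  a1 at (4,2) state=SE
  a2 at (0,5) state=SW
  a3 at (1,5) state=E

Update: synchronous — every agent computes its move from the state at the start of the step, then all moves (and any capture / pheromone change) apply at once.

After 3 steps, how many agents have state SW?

t=1: a0@(2,4):NE a1@(5,3):SE a2@(1,4):SW a3@(1,0):E
t=2: a0@(1,5):NE a1@(0,4):SE a2@(2,3):SW a3@(1,1):E
t=3: a0@(0,0):NE a1@(1,5):SE a2@(3,2):SW a3@(1,2):E

1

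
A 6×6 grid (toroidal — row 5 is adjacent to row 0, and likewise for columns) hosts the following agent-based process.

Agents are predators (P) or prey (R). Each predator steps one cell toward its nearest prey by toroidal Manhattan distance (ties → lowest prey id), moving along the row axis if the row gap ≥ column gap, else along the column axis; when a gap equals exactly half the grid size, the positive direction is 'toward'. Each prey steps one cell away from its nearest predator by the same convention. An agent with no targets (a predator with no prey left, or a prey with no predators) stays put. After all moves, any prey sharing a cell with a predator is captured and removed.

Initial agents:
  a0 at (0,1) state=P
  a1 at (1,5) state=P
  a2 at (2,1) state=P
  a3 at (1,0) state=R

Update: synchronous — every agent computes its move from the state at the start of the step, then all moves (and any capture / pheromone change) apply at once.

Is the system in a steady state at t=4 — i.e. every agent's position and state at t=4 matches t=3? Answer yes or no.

t=1: a0@(1,1):P a1@(1,0):P a2@(1,1):P
t=2: (unchanged — steady state)

yes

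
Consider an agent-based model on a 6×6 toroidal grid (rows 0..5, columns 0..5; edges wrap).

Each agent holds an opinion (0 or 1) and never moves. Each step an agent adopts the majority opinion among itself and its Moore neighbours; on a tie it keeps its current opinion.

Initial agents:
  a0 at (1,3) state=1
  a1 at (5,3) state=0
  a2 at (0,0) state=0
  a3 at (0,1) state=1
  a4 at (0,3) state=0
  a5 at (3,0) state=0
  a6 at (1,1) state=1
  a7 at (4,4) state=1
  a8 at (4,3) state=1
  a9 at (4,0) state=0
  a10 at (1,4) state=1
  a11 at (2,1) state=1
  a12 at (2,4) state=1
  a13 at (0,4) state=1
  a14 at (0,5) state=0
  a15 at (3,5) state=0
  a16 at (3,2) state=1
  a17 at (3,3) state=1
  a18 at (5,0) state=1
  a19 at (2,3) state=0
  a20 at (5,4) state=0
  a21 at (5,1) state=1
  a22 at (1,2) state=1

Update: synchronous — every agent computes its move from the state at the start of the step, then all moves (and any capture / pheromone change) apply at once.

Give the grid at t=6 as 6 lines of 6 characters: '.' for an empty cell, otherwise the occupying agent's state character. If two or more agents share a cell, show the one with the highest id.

t=1: a0@(1,3):1 a1@(5,3):0 a2@(0,0):1 a3@(0,1):1 a4@(0,3):1 a5@(3,0):0 a6@(1,1):1 a7@(4,4):1 a8@(4,3):1 a9@(4,0):0 a10@(1,4):1 a11@(2,1):1 a12@(2,4):1 a13@(0,4):0 a14@(0,5):0 a15@(3,5):0 a16@(3,2):1 a17@(3,3):1 a18@(5,0):1 a19@(2,3):1 a20@(5,4):0 a21@(5,1):1 a22@(1,2):1
t=2: (unchanged — steady state)

11.100
.1111.
.1.11.
0.11.0
0..11.
11.00.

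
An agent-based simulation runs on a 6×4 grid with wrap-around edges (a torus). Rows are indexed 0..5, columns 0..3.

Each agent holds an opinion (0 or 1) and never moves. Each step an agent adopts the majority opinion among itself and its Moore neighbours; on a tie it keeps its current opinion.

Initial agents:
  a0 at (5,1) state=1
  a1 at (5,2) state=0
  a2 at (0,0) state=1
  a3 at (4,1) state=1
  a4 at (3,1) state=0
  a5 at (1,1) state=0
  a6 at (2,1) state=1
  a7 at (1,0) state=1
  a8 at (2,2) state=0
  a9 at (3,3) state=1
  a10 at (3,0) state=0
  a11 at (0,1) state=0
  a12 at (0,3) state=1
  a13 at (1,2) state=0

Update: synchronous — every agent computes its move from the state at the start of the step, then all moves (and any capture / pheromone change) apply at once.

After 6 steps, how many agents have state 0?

7

t=1: a0@(5,1):1 a1@(5,2):1 a2@(0,0):1 a3@(4,1):0 a4@(3,1):0 a5@(1,1):0 a6@(2,1):0 a7@(1,0):1 a8@(2,2):0 a9@(3,3):0 a10@(3,0):1 a11@(0,1):0 a12@(0,3):1 a13@(1,2):0
t=2: a0@(5,1):1 a1@(5,2):1 a2@(0,0):1 a3@(4,1):1 a4@(3,1):0 a5@(1,1):0 a6@(2,1):0 a7@(1,0):1 a8@(2,2):0 a9@(3,3):0 a10@(3,0):0 a11@(0,1):1 a12@(0,3):1 a13@(1,2):0
t=3: (unchanged — steady state)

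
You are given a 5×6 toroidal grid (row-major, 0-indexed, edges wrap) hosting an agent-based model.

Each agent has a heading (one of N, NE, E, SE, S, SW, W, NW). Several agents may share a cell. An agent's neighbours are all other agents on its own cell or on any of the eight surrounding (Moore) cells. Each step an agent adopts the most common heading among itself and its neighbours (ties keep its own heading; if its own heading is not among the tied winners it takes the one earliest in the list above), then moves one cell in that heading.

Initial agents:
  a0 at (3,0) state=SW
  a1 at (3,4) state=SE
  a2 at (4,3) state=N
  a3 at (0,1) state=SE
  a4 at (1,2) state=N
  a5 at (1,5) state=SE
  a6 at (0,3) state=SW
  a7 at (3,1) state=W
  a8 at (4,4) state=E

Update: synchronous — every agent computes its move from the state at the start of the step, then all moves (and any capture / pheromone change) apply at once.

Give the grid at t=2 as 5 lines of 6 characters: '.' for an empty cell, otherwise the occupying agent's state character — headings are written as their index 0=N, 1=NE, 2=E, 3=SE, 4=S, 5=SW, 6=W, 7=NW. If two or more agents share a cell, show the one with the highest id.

t=1: a0@(4,5):SW a1@(4,5):SE a2@(3,3):N a3@(1,2):SE a4@(0,2):N a5@(2,0):SE a6@(4,3):N a7@(3,0):W a8@(4,5):E
t=2: a0@(0,4):SW a1@(0,0):SE a2@(2,3):N a3@(2,3):SE a4@(4,2):N a5@(3,1):SE a6@(3,3):N a7@(4,1):SE a8@(4,0):E

3...5.
......
...3..
.3.0..
230...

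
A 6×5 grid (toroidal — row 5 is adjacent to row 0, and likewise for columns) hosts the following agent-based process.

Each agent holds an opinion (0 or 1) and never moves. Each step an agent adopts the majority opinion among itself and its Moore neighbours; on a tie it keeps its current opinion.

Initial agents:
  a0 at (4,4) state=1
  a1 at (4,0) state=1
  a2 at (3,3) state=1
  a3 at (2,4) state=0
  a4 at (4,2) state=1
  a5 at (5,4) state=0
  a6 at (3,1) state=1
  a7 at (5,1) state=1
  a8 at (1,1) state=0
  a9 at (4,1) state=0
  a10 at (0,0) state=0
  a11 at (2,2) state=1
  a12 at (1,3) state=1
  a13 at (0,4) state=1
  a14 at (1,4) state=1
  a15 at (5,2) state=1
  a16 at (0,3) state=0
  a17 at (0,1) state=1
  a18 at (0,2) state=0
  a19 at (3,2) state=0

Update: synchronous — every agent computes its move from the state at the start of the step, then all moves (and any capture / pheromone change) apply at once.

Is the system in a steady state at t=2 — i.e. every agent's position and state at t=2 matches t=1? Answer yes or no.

t=1: a0@(4,4):1 a1@(4,0):1 a2@(3,3):1 a3@(2,4):1 a4@(4,2):1 a5@(5,4):0 a6@(3,1):1 a7@(5,1):1 a8@(1,1):0 a9@(4,1):1 a10@(0,0):1 a11@(2,2):1 a12@(1,3):1 a13@(0,4):1 a14@(1,4):1 a15@(5,2):1 a16@(0,3):1 a17@(0,1):1 a18@(0,2):1 a19@(3,2):1
t=2: a0@(4,4):1 a1@(4,0):1 a2@(3,3):1 a3@(2,4):1 a4@(4,2):1 a5@(5,4):1 a6@(3,1):1 a7@(5,1):1 a8@(1,1):1 a9@(4,1):1 a10@(0,0):1 a11@(2,2):1 a12@(1,3):1 a13@(0,4):1 a14@(1,4):1 a15@(5,2):1 a16@(0,3):1 a17@(0,1):1 a18@(0,2):1 a19@(3,2):1

no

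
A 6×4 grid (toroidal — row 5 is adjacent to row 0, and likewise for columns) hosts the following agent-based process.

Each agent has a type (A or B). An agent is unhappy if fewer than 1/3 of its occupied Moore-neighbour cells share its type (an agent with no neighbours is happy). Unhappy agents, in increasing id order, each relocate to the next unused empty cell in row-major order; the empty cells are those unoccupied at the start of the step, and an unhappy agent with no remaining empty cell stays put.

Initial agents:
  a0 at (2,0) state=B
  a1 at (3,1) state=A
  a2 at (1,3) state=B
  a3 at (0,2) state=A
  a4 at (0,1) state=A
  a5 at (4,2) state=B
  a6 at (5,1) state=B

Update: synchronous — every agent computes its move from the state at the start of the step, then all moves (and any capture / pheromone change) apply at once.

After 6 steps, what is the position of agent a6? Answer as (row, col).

(0, 3)

t=1: a0@(2,0):B a1@(0,0):A a2@(1,3):B a3@(0,2):A a4@(0,1):A a5@(4,2):B a6@(5,1):B
t=2: a0@(2,0):B a1@(0,0):A a2@(1,3):B a3@(0,2):A a4@(0,1):A a5@(4,2):B a6@(0,3):B
t=3: (unchanged — steady state)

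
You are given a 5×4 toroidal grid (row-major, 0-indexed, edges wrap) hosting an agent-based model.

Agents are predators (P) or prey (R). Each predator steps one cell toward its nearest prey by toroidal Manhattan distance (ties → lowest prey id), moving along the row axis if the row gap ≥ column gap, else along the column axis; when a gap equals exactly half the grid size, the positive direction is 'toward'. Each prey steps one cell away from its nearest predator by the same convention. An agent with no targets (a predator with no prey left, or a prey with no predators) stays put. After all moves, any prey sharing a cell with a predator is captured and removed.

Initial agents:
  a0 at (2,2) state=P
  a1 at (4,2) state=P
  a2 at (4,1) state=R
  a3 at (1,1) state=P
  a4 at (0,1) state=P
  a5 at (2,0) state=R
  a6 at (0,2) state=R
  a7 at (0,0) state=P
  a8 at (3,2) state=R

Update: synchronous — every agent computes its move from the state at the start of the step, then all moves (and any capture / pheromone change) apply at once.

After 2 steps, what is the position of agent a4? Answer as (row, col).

t=1: a0@(3,2):P a1@(4,1):P a3@(0,1):P a4@(4,1):P a5@(2,3):R a6@(1,2):R a7@(4,0):P a8@(4,2):R
t=2: a0@(4,2):P a1@(4,2):P a3@(1,1):P a4@(4,2):P a5@(1,3):R a6@(0,2):R a7@(4,1):P a8@(0,2):R

(4, 2)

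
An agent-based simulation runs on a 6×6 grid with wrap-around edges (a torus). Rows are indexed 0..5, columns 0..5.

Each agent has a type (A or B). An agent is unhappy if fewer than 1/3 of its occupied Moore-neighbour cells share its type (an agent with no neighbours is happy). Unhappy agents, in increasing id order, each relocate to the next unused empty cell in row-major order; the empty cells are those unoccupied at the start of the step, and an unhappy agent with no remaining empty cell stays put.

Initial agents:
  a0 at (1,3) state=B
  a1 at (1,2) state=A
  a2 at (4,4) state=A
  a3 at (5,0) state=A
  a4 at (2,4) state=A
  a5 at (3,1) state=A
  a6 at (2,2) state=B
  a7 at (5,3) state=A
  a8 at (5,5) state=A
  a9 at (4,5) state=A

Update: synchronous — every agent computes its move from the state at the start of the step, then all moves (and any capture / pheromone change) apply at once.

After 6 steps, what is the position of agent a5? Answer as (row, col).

(0, 2)

t=1: a0@(1,3):B a1@(0,0):A a2@(4,4):A a3@(5,0):A a4@(0,1):A a5@(0,2):A a6@(2,2):B a7@(5,3):A a8@(5,5):A a9@(4,5):A
t=2: (unchanged — steady state)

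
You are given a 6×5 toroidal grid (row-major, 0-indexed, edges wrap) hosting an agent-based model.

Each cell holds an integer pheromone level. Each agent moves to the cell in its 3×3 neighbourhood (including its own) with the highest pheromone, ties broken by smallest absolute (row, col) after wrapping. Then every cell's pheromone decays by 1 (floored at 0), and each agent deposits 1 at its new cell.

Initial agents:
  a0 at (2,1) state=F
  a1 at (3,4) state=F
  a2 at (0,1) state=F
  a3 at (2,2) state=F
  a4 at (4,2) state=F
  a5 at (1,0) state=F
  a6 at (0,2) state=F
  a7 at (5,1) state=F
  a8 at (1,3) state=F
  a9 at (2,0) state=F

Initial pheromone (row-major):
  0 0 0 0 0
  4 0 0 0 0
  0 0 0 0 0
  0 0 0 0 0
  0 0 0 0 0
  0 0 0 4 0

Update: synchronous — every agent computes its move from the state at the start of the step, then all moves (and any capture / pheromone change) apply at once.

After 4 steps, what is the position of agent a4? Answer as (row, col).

(5, 3)

t=1: a0@(1,0) a1@(2,0) a2@(1,0) a3@(1,1) a4@(5,3) a5@(1,0) a6@(5,3) a7@(0,0) a8@(0,2) a9@(1,0) | pheromone: 1 0 1 0 0 / 7 1 0 0 0 / 1 0 0 0 0 / 0 0 0 0 0 / 0 0 0 0 0 / 0 0 0 5 0
t=2: a0@(1,0) a1@(1,0) a2@(1,0) a3@(1,0) a4@(5,3) a5@(1,0) a6@(5,3) a7@(1,0) a8@(5,3) a9@(1,0) | pheromone: 0 0 0 0 0 / 13 0 0 0 0 / 0 0 0 0 0 / 0 0 0 0 0 / 0 0 0 0 0 / 0 0 0 7 0
t=3: a0@(1,0) a1@(1,0) a2@(1,0) a3@(1,0) a4@(5,3) a5@(1,0) a6@(5,3) a7@(1,0) a8@(5,3) a9@(1,0) | pheromone: 0 0 0 0 0 / 19 0 0 0 0 / 0 0 0 0 0 / 0 0 0 0 0 / 0 0 0 0 0 / 0 0 0 9 0
t=4: a0@(1,0) a1@(1,0) a2@(1,0) a3@(1,0) a4@(5,3) a5@(1,0) a6@(5,3) a7@(1,0) a8@(5,3) a9@(1,0) | pheromone: 0 0 0 0 0 / 25 0 0 0 0 / 0 0 0 0 0 / 0 0 0 0 0 / 0 0 0 0 0 / 0 0 0 11 0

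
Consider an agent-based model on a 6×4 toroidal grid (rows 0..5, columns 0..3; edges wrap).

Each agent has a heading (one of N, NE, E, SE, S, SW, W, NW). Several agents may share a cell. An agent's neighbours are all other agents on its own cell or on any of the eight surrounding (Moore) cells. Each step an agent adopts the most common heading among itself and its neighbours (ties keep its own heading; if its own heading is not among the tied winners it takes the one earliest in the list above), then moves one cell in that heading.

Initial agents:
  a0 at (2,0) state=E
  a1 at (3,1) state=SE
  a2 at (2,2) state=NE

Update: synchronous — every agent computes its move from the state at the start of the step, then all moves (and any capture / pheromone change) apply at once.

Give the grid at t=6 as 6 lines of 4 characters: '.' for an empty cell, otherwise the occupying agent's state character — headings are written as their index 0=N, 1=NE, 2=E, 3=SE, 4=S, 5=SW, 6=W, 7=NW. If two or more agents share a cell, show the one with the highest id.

t=1: a0@(2,1):E a1@(4,2):SE a2@(1,3):NE
t=2: a0@(2,2):E a1@(5,3):SE a2@(0,0):NE
t=3: a0@(2,3):E a1@(0,0):SE a2@(5,1):NE
t=4: a0@(2,0):E a1@(1,1):SE a2@(4,2):NE
t=5: a0@(2,1):E a1@(2,2):SE a2@(3,3):NE
t=6: a0@(2,2):E a1@(3,3):SE a2@(2,0):NE

....
....
1.2.
...3
....
....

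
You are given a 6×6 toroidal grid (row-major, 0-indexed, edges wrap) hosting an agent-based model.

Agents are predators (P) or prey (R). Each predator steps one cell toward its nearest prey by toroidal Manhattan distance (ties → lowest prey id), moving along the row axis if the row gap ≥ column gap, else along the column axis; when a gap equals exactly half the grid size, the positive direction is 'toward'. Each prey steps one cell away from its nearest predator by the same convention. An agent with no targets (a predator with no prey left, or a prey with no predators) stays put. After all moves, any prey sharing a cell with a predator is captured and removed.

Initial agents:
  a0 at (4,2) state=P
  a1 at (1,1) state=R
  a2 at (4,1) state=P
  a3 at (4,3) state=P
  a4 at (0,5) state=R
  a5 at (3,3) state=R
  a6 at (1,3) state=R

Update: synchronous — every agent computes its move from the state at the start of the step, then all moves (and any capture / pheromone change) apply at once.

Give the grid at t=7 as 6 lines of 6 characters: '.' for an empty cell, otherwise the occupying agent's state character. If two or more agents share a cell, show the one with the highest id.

RR....
......
...R..
...P..
......
.PP...

t=1: a0@(3,2):P a1@(0,1):R a2@(5,1):P a3@(3,3):P a4@(1,5):R a5@(2,3):R a6@(0,3):R
t=2: a0@(2,2):P a1@(1,1):R a2@(0,1):P a3@(2,3):P a4@(2,5):R a5@(1,3):R a6@(0,4):R
t=3: a0@(1,2):P a1@(2,1):R a2@(1,1):P a3@(1,3):P a4@(2,0):R a5@(0,3):R a6@(0,3):R
t=4: a0@(2,2):P a1@(3,1):R a2@(2,1):P a3@(0,3):P a4@(3,0):R a5@(5,3):R a6@(5,3):R
t=5: a0@(3,2):P a1@(4,1):R a2@(3,1):P a3@(5,3):P a4@(4,0):R a5@(4,3):R a6@(4,3):R
t=6: a0@(4,2):P a1@(5,1):R a2@(4,1):P a3@(4,3):P a4@(5,0):R a5@(3,3):R a6@(3,3):R
t=7: a0@(5,2):P a1@(0,1):R a2@(5,1):P a3@(3,3):P a4@(0,0):R a5@(2,3):R a6@(2,3):R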